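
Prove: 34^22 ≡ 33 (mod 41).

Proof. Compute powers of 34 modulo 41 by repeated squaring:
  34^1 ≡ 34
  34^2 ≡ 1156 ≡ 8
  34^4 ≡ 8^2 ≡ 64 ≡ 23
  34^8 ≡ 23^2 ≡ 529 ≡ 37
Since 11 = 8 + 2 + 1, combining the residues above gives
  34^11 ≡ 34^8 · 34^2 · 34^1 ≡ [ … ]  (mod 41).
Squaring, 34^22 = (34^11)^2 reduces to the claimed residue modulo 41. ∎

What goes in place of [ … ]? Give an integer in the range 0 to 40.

34^8 · 34^2 · 34^1 ≡ 37 · 8 · 34 = 10064.
10064 mod 41 = 19, so 34^11 ≡ 19 (mod 41).

19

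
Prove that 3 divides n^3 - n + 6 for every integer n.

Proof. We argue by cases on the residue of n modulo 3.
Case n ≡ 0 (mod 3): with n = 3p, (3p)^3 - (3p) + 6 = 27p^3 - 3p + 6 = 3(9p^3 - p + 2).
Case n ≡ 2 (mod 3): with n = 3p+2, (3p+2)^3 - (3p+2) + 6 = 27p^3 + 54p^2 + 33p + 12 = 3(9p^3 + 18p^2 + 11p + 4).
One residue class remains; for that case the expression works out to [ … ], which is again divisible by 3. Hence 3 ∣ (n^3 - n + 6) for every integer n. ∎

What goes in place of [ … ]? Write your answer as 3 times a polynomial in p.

3(9p^3 + 9p^2 + 2p + 2)

The residues treated are {0, 2}, so the missing case is n ≡ 1 (mod 3); write n = 3p+1.
Then (3p+1)^3 - (3p+1) + 6 = 27p^3 + 27p^2 + 6p + 6 = 3(9p^3 + 9p^2 + 2p + 2).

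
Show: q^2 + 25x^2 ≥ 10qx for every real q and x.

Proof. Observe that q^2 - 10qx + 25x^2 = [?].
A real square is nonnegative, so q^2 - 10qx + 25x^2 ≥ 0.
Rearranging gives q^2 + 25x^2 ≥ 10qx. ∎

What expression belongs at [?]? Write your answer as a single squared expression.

q^2 - 10qx + 25x^2 is a perfect-square trinomial: the outer terms are (q)^2 and (5x)^2, and the cross term is -2·q·5x.
So q^2 - 10qx + 25x^2 = (q - 5x)^2 ≥ 0.

(q - 5x)^2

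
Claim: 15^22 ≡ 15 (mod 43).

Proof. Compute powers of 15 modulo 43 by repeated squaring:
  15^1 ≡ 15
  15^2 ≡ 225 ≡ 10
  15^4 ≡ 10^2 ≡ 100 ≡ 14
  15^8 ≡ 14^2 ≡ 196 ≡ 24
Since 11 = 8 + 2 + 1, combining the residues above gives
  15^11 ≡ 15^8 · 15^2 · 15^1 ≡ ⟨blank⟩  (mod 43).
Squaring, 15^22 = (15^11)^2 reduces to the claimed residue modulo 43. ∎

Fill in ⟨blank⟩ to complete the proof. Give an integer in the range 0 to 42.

31

Multiply the listed residues: 24 · 10 · 15 = 240 → 3600.
Reducing modulo 43: 3600 = 83·43 + 31, so 15^11 ≡ 31.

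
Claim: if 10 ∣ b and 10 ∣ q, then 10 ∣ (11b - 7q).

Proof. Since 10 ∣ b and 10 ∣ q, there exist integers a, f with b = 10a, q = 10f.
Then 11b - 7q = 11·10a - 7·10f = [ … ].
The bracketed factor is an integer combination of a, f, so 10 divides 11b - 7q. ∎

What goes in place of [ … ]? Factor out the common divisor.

10(11a - 7f)

Each term has a factor of 10: 11·10a - 7·10f = 10·(11a - 7f).
Since 11a - 7f is an integer, 10 ∣ (11b - 7q).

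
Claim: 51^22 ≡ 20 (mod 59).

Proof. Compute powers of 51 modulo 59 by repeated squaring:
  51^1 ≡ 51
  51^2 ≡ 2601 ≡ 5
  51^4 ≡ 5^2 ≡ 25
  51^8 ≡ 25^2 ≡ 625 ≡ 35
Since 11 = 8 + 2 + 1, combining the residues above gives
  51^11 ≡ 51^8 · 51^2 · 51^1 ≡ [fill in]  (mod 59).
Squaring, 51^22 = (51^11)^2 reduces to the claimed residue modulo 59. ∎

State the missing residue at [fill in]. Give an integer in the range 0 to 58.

16

Multiply the listed residues: 35 · 5 · 51 = 175 → 8925.
Reducing modulo 59: 8925 = 151·59 + 16, so 51^11 ≡ 16.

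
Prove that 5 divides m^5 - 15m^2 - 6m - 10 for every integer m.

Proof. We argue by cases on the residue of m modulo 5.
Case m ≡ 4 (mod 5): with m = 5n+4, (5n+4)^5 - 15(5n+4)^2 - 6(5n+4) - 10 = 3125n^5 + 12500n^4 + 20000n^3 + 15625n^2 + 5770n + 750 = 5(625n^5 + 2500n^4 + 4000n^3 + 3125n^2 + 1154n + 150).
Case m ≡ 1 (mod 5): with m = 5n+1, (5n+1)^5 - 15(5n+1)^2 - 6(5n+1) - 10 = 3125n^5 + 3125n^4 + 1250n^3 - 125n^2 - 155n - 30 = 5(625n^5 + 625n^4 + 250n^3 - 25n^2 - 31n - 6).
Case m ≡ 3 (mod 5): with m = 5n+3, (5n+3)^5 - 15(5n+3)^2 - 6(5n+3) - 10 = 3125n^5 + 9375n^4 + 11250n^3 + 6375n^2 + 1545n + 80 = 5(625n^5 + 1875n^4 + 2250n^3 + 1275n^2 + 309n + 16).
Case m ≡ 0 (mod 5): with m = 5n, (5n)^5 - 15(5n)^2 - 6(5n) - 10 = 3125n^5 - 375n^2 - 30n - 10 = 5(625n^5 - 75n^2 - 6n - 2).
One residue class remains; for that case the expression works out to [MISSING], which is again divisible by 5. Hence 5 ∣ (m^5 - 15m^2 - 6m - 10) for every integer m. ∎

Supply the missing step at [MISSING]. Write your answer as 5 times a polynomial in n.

The residues treated are {4, 1, 3, 0}, so the missing case is m ≡ 2 (mod 5); write m = 5n+2.
Then (5n+2)^5 - 15(5n+2)^2 - 6(5n+2) - 10 = 3125n^5 + 6250n^4 + 5000n^3 + 1625n^2 + 70n - 50 = 5(625n^5 + 1250n^4 + 1000n^3 + 325n^2 + 14n - 10).

5(625n^5 + 1250n^4 + 1000n^3 + 325n^2 + 14n - 10)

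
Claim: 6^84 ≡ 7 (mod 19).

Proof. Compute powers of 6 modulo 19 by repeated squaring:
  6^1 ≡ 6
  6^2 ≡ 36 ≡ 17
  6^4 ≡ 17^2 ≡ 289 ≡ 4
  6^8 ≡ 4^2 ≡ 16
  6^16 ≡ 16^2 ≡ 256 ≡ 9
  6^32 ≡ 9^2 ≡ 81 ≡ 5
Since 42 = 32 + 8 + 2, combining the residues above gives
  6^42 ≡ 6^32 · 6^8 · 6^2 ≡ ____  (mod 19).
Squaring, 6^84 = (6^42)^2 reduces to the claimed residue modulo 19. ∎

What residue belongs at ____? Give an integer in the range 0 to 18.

6^32 · 6^8 · 6^2 ≡ 5 · 16 · 17 = 1360.
1360 mod 19 = 11, so 6^42 ≡ 11 (mod 19).

11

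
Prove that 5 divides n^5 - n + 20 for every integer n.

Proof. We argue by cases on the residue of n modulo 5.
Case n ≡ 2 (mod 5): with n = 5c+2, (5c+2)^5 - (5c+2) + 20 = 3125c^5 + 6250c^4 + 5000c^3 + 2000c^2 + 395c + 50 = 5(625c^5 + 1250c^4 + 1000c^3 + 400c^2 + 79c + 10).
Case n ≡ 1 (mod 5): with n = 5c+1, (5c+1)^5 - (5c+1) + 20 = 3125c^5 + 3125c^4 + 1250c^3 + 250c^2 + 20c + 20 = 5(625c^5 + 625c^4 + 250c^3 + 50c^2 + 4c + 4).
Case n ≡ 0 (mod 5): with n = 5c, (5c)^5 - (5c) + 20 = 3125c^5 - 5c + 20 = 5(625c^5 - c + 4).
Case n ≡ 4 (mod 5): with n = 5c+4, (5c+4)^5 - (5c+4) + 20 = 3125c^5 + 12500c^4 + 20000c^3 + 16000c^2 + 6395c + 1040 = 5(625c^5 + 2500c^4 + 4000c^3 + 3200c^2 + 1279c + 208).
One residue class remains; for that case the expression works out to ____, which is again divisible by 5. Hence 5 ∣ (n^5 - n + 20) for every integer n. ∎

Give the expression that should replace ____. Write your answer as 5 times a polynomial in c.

5(625c^5 + 1875c^4 + 2250c^3 + 1350c^2 + 404c + 52)

The residues treated are {2, 1, 0, 4}, so the missing case is n ≡ 3 (mod 5); write n = 5c+3.
Then (5c+3)^5 - (5c+3) + 20 = 3125c^5 + 9375c^4 + 11250c^3 + 6750c^2 + 2020c + 260 = 5(625c^5 + 1875c^4 + 2250c^3 + 1350c^2 + 404c + 52).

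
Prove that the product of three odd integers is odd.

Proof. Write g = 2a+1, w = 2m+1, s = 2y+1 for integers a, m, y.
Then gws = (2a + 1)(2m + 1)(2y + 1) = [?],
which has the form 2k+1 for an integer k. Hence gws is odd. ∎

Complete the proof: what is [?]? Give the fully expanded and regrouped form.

Expanding: (2a + 1)(2m + 1)(2y + 1) = 8amy + 4am + 4ay + 2a + 4my + 2m + 2y + 1.
Every term except the constant is even, so this is 2(4amy + 2am + 2ay + a + 2my + m + y) + 1,
and 4amy + 2am + 2ay + a + 2my + m + y ∈ ℤ gives the required form.

2(4amy + 2am + 2ay + a + 2my + m + y) + 1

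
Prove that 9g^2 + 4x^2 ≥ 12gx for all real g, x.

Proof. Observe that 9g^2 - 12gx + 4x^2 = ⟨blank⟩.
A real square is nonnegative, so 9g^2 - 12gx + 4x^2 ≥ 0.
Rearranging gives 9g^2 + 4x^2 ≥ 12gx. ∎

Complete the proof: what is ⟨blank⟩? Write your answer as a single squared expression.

(3g - 2x)^2

The leading and trailing coefficients are 3^2 and 2^2, and 12 = 2·3·2, so the trinomial is (3g - 2x)^2.
Hence 9g^2 - 12gx + 4x^2 ≥ 0.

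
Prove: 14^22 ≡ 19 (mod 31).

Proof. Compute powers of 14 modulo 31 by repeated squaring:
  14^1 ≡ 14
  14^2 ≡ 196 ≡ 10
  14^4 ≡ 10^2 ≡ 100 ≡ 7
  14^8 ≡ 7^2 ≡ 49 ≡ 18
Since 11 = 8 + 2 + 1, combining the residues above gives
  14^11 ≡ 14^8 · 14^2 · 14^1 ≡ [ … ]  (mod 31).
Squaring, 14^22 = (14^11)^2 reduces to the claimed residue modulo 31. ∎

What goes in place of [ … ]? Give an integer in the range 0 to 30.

9

14^8 · 14^2 · 14^1 ≡ 18 · 10 · 14 = 2520.
2520 mod 31 = 9, so 14^11 ≡ 9 (mod 31).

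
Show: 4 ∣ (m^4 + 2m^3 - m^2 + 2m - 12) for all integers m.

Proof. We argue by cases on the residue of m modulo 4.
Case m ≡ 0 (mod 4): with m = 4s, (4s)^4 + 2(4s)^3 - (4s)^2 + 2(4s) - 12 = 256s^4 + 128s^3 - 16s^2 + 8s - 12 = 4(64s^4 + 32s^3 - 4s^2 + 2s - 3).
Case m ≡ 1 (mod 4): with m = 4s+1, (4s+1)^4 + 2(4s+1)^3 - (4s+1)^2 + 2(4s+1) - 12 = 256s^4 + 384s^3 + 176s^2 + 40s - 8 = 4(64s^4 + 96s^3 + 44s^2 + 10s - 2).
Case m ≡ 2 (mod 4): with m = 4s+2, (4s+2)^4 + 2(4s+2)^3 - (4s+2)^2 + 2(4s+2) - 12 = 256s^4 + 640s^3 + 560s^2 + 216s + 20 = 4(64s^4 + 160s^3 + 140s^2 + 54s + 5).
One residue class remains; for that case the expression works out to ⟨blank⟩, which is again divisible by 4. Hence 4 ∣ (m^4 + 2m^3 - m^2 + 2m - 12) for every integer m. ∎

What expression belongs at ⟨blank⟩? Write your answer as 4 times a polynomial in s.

The residues treated are {0, 1, 2}, so the missing case is m ≡ 3 (mod 4); write m = 4s+3.
Then (4s+3)^4 + 2(4s+3)^3 - (4s+3)^2 + 2(4s+3) - 12 = 256s^4 + 896s^3 + 1136s^2 + 632s + 120 = 4(64s^4 + 224s^3 + 284s^2 + 158s + 30).

4(64s^4 + 224s^3 + 284s^2 + 158s + 30)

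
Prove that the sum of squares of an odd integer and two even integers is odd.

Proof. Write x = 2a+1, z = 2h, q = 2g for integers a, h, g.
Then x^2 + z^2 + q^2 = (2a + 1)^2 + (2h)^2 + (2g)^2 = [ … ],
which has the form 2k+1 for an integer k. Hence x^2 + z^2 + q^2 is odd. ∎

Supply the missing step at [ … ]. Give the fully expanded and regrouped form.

2(2a^2 + 2a + 2g^2 + 2h^2) + 1

(2a + 1)^2 + (2h)^2 + (2g)^2 = 4a^2 + 4a + 4g^2 + 4h^2 + 1
= 2(2a^2 + 2a + 2g^2 + 2h^2) + 1.
Since 2a^2 + 2a + 2g^2 + 2h^2 is an integer, the sum of squares is of the form 2k+1 for an integer k.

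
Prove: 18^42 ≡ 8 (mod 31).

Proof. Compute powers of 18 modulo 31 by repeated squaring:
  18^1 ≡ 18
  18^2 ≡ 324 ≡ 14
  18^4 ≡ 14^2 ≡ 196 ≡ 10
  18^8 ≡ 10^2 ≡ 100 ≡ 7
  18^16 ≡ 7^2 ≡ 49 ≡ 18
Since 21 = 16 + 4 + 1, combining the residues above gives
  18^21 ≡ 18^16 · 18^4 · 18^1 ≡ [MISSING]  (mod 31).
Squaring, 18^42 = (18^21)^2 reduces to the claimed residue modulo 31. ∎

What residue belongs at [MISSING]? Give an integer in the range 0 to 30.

Multiply the listed residues: 18 · 10 · 18 = 180 → 3240.
Reducing modulo 31: 3240 = 104·31 + 16, so 18^21 ≡ 16.

16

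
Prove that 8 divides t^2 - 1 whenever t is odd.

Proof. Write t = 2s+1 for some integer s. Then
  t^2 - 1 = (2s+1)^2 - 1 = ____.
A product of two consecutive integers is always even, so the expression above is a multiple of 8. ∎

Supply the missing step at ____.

4s(s + 1)

(2s+1)^2 - 1 = 4s^2 + 4s + 1 - 1 = 4s^2 + 4s = 4s(s+1).
Since s and s+1 are consecutive, s(s+1) is even, and 4·(even) is a multiple of 8.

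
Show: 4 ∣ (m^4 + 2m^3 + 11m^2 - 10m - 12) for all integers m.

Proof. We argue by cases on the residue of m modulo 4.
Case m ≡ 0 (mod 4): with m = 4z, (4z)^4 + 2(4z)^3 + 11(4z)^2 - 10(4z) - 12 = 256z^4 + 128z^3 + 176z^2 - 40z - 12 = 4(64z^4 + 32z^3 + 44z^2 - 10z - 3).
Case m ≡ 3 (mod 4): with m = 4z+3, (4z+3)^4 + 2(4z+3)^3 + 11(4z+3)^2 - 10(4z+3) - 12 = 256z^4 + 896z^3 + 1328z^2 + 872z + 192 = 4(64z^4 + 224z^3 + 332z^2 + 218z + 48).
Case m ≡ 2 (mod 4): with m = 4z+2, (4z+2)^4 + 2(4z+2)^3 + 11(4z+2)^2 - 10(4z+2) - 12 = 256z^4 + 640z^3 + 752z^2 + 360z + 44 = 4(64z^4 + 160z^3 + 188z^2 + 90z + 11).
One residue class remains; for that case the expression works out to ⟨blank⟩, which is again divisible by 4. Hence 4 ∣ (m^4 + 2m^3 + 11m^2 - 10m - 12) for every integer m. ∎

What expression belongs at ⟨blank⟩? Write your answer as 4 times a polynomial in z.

4(64z^4 + 96z^3 + 92z^2 + 22z - 2)

Only m ≡ 1 (mod 4) is unaccounted for. Put m = 4z+1:
(4z+1)^4 + 2(4z+1)^3 + 11(4z+1)^2 - 10(4z+1) - 12 expands to 256z^4 + 384z^3 + 368z^2 + 88z - 8,
and factoring out 4 leaves 4(64z^4 + 96z^3 + 92z^2 + 22z - 2).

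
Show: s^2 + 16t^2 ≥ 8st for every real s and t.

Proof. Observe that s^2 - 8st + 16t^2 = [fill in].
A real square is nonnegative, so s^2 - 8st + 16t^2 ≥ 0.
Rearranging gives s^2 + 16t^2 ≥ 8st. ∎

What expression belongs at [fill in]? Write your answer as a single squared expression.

The leading and trailing coefficients are 1^2 and 4^2, and 8 = 2·1·4, so the trinomial is (s - 4t)^2.
Hence s^2 - 8st + 16t^2 ≥ 0.

(s - 4t)^2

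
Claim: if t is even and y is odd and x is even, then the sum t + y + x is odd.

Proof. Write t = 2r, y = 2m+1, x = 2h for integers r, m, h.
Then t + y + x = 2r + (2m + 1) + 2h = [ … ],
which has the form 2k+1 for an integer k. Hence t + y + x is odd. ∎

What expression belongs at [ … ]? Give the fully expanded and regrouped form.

2(h + m + r) + 1

2r + (2m + 1) + 2h = 2h + 2m + 2r + 1
= 2(h + m + r) + 1.
Since h + m + r is an integer, the sum is of the form 2k+1 for an integer k.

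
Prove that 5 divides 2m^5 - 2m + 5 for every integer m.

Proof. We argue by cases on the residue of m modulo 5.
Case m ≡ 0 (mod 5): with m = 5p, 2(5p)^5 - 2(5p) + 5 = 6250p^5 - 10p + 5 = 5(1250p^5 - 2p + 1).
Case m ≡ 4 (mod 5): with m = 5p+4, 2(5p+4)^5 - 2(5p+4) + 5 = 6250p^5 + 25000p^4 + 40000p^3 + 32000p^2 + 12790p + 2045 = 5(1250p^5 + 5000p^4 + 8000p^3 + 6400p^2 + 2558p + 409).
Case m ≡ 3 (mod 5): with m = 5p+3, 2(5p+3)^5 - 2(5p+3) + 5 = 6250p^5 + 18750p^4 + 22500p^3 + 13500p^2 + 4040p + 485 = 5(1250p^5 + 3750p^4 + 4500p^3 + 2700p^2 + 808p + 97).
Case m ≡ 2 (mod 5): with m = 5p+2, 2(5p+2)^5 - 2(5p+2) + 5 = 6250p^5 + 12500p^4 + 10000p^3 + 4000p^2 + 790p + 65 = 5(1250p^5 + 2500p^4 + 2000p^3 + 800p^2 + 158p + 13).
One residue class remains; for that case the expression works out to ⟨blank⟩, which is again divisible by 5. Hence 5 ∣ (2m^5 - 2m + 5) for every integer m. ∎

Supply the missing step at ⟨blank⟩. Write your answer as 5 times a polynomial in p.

The residues treated are {0, 4, 3, 2}, so the missing case is m ≡ 1 (mod 5); write m = 5p+1.
Then 2(5p+1)^5 - 2(5p+1) + 5 = 6250p^5 + 6250p^4 + 2500p^3 + 500p^2 + 40p + 5 = 5(1250p^5 + 1250p^4 + 500p^3 + 100p^2 + 8p + 1).

5(1250p^5 + 1250p^4 + 500p^3 + 100p^2 + 8p + 1)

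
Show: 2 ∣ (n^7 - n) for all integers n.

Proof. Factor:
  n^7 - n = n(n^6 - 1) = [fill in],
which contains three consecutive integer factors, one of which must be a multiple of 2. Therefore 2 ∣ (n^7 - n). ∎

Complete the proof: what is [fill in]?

(n - 1)n(n + 1)(n^4 + n^2 + 1)

n^6 - 1 = (n^2 - 1)(n^4 + n^2 + 1), and n^2 - 1 = (n-1)(n+1).
So n(n^6 - 1) = (n - 1)n(n + 1)(n^4 + n^2 + 1).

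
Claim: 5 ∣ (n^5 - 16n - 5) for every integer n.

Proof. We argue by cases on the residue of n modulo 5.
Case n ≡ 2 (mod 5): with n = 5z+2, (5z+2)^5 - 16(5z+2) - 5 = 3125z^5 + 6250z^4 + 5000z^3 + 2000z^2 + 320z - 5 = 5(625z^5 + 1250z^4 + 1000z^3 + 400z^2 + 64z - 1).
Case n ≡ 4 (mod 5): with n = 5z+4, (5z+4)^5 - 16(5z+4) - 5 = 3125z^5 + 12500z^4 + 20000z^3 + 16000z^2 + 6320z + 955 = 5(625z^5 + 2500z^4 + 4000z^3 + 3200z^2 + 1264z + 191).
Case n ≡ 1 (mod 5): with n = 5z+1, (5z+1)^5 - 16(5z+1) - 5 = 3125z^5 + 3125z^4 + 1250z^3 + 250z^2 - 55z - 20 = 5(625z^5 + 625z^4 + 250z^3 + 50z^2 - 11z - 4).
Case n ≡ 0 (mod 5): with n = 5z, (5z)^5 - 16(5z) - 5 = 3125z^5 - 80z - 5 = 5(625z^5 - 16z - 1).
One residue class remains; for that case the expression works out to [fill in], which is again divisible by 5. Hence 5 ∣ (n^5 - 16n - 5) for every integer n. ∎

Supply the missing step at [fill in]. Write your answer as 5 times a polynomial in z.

The residues treated are {2, 4, 1, 0}, so the missing case is n ≡ 3 (mod 5); write n = 5z+3.
Then (5z+3)^5 - 16(5z+3) - 5 = 3125z^5 + 9375z^4 + 11250z^3 + 6750z^2 + 1945z + 190 = 5(625z^5 + 1875z^4 + 2250z^3 + 1350z^2 + 389z + 38).

5(625z^5 + 1875z^4 + 2250z^3 + 1350z^2 + 389z + 38)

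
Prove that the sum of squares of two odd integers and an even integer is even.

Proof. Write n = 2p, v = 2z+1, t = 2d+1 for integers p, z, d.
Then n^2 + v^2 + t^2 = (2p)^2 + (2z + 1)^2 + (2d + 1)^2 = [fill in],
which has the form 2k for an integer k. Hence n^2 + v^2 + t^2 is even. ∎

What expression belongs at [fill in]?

Expanding: (2p)^2 + (2z + 1)^2 + (2d + 1)^2 = 4d^2 + 4d + 4p^2 + 4z^2 + 4z + 2.
Every term is even; pulling out the factor of 2 gives 2(2d^2 + 2d + 2p^2 + 2z^2 + 2z + 1).

2(2d^2 + 2d + 2p^2 + 2z^2 + 2z + 1)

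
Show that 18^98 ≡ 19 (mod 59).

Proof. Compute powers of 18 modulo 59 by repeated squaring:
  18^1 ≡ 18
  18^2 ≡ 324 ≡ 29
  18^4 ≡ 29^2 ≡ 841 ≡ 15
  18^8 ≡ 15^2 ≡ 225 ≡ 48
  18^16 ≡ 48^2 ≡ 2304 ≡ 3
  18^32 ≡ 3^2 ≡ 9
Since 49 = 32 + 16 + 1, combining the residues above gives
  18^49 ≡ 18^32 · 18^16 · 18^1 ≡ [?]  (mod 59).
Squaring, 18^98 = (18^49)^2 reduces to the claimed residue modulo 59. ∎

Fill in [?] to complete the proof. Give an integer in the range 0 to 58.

14

Multiply the listed residues: 9 · 3 · 18 = 27 → 486.
Reducing modulo 59: 486 = 8·59 + 14, so 18^49 ≡ 14.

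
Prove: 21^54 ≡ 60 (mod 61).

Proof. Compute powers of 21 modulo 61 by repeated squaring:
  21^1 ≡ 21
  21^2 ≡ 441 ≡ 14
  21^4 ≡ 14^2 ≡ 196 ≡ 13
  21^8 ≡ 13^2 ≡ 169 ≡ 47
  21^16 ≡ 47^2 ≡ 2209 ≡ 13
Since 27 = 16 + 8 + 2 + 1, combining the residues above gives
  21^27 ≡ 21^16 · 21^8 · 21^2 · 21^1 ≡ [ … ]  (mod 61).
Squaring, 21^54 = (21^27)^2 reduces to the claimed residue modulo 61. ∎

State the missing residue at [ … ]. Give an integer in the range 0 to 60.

50

Multiply the listed residues: 13 · 47 · 14 · 21 = 611 → 8554 → 179634.
Reducing modulo 61: 179634 = 2944·61 + 50, so 21^27 ≡ 50.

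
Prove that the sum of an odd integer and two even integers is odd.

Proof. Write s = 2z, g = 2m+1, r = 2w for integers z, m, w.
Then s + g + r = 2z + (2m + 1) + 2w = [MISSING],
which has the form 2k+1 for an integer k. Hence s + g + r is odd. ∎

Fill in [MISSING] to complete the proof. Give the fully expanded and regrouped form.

2z + (2m + 1) + 2w = 2m + 2w + 2z + 1
= 2(m + w + z) + 1.
Since m + w + z is an integer, the sum is of the form 2k+1 for an integer k.

2(m + w + z) + 1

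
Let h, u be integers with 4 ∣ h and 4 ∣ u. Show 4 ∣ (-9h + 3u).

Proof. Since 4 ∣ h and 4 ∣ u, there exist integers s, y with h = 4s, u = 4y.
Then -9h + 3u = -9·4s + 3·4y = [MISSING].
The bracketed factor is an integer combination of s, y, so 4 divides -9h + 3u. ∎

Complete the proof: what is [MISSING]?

4(-9s + 3y)

Pull the common 4 out of every term: -9·4s + 3·4y = 4(-9s + 3y).
-9s + 3y is an integer, which exhibits the divisibility.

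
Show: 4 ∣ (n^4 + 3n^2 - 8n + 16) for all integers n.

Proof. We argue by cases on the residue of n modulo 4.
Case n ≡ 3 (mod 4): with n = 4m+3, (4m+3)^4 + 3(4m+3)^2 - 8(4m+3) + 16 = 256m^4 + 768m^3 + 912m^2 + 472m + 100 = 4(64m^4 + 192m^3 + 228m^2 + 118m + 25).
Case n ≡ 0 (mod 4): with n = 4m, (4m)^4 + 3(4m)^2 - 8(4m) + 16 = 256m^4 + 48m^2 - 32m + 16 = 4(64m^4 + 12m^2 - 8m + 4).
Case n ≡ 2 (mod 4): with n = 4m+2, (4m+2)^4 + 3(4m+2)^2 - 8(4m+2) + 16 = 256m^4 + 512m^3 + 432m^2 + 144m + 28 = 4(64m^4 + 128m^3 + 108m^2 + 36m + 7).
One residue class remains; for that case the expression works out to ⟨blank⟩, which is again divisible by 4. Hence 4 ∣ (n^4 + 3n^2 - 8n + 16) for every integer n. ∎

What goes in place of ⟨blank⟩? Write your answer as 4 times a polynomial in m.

Only n ≡ 1 (mod 4) is unaccounted for. Put n = 4m+1:
(4m+1)^4 + 3(4m+1)^2 - 8(4m+1) + 16 expands to 256m^4 + 256m^3 + 144m^2 + 8m + 12,
and factoring out 4 leaves 4(64m^4 + 64m^3 + 36m^2 + 2m + 3).

4(64m^4 + 64m^3 + 36m^2 + 2m + 3)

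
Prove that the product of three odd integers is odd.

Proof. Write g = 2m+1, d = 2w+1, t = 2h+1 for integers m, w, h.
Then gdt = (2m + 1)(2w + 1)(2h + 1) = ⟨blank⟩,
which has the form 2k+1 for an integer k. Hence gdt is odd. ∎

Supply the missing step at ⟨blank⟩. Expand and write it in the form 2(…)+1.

(2m + 1)(2w + 1)(2h + 1) = 8hmw + 4hm + 4hw + 2h + 4mw + 2m + 2w + 1
= 2(4hmw + 2hm + 2hw + h + 2mw + m + w) + 1.
Since 4hmw + 2hm + 2hw + h + 2mw + m + w is an integer, the product is of the form 2k+1 for an integer k.

2(4hmw + 2hm + 2hw + h + 2mw + m + w) + 1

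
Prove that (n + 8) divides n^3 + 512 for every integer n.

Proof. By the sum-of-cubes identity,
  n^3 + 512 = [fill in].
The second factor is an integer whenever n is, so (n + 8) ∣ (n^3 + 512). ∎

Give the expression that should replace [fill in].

(n + 8)(n^2 - 8n + 64)

a^3 + b^3 = (a + b)(a^2 - ab + b^2). With a = n, b = 8:
n^3 + 512 = (n + 8)(n^2 - 8n + 64).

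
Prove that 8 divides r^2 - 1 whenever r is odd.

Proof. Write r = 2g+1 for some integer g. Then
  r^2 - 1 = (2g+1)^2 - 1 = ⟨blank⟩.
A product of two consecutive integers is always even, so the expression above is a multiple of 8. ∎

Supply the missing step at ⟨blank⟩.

4g(g + 1)

(2g+1)^2 - 1 = 4g^2 + 4g + 1 - 1 = 4g^2 + 4g = 4g(g+1).
Since g and g+1 are consecutive, g(g+1) is even, and 4·(even) is a multiple of 8.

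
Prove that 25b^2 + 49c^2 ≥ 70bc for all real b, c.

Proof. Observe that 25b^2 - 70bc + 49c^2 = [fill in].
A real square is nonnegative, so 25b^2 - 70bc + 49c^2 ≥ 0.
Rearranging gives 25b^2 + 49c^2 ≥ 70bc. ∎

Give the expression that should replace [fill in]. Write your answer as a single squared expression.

(5b - 7c)^2

25b^2 - 70bc + 49c^2 is a perfect-square trinomial: the outer terms are (5b)^2 and (7c)^2, and the cross term is -2·5b·7c.
So 25b^2 - 70bc + 49c^2 = (5b - 7c)^2 ≥ 0.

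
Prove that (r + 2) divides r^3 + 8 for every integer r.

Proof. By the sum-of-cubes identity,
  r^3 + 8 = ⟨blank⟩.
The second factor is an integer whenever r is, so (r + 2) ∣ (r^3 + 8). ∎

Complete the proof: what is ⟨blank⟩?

(r + 2)(r^2 - 2r + 4)

a^3 + b^3 = (a + b)(a^2 - ab + b^2). With a = r, b = 2:
r^3 + 8 = (r + 2)(r^2 - 2r + 4).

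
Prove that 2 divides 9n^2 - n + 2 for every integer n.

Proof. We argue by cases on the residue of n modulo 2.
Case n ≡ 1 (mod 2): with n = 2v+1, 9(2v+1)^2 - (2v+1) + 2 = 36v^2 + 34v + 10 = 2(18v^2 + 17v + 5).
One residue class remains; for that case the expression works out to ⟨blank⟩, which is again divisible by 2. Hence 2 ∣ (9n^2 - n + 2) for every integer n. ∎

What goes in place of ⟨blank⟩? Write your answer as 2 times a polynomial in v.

2(18v^2 - v + 1)

The residues treated are {1}, so the missing case is n ≡ 0 (mod 2); write n = 2v.
Then 9(2v)^2 - (2v) + 2 = 36v^2 - 2v + 2 = 2(18v^2 - v + 1).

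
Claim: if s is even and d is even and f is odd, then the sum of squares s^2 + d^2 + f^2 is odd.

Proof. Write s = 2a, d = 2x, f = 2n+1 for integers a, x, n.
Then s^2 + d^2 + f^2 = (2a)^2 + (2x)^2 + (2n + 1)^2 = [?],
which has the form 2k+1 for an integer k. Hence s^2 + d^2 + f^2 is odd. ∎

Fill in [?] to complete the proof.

2(2a^2 + 2n^2 + 2n + 2x^2) + 1

Expanding: (2a)^2 + (2x)^2 + (2n + 1)^2 = 4a^2 + 4n^2 + 4n + 4x^2 + 1.
Every term except the constant is even, so this is 2(2a^2 + 2n^2 + 2n + 2x^2) + 1,
and 2a^2 + 2n^2 + 2n + 2x^2 ∈ ℤ gives the required form.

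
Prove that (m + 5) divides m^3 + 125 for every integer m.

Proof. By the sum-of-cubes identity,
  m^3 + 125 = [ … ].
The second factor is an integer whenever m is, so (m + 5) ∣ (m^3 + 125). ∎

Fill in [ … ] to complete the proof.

Polynomial division of m^3 + 125 by m + 5 leaves remainder 0 and quotient m^2 - 5m + 25.
Hence m^3 + 125 = (m + 5)(m^2 - 5m + 25).

(m + 5)(m^2 - 5m + 25)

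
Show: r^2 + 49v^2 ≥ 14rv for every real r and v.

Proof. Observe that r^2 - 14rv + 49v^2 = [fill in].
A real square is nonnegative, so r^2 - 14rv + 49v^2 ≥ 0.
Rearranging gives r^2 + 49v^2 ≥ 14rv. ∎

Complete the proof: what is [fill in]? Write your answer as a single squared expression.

(r - 7v)^2

r^2 - 14rv + 49v^2 is a perfect-square trinomial: the outer terms are (r)^2 and (7v)^2, and the cross term is -2·r·7v.
So r^2 - 14rv + 49v^2 = (r - 7v)^2 ≥ 0.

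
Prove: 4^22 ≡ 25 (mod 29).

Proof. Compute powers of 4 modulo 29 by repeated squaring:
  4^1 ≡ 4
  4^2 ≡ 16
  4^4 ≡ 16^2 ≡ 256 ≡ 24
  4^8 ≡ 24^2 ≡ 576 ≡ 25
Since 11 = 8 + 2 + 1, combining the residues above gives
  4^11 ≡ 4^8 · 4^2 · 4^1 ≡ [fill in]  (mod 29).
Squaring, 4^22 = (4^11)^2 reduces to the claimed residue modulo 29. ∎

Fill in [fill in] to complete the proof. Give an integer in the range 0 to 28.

5

4^8 · 4^2 · 4^1 ≡ 25 · 16 · 4 = 1600.
1600 mod 29 = 5, so 4^11 ≡ 5 (mod 29).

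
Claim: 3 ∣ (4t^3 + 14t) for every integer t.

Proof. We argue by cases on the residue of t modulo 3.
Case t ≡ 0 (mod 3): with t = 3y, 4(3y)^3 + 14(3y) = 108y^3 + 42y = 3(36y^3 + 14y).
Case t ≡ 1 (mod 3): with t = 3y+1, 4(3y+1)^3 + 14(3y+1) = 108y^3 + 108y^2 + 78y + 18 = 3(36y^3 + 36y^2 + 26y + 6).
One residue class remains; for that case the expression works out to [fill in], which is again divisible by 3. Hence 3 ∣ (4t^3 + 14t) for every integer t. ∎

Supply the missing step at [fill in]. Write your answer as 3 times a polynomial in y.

3(36y^3 + 72y^2 + 62y + 20)

The residues treated are {0, 1}, so the missing case is t ≡ 2 (mod 3); write t = 3y+2.
Then 4(3y+2)^3 + 14(3y+2) = 108y^3 + 216y^2 + 186y + 60 = 3(36y^3 + 72y^2 + 62y + 20).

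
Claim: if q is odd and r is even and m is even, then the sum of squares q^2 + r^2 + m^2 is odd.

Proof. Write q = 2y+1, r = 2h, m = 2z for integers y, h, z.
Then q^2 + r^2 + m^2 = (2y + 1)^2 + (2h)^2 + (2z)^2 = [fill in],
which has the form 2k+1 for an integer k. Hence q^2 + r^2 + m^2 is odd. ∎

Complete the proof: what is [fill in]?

2(2h^2 + 2y^2 + 2y + 2z^2) + 1

(2y + 1)^2 + (2h)^2 + (2z)^2 = 4h^2 + 4y^2 + 4y + 4z^2 + 1
= 2(2h^2 + 2y^2 + 2y + 2z^2) + 1.
Since 2h^2 + 2y^2 + 2y + 2z^2 is an integer, the sum of squares is of the form 2k+1 for an integer k.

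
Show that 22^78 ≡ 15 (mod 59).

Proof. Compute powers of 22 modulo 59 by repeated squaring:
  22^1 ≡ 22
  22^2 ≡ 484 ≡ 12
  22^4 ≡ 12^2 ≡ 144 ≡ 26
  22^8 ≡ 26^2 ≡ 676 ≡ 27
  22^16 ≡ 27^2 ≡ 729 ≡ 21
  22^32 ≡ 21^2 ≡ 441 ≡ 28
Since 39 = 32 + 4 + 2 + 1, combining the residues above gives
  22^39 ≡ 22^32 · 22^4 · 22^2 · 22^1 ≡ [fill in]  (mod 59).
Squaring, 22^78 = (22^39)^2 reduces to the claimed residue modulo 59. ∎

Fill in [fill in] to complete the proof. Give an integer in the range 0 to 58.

29

Multiply the listed residues: 28 · 26 · 12 · 22 = 728 → 8736 → 192192.
Reducing modulo 59: 192192 = 3257·59 + 29, so 22^39 ≡ 29.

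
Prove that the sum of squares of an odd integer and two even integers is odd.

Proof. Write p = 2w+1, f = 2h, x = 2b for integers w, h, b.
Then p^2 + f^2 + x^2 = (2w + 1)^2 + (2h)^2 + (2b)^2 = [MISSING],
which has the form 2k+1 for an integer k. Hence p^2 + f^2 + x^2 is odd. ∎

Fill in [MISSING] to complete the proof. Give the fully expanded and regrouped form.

(2w + 1)^2 + (2h)^2 + (2b)^2 = 4b^2 + 4h^2 + 4w^2 + 4w + 1
= 2(2b^2 + 2h^2 + 2w^2 + 2w) + 1.
Since 2b^2 + 2h^2 + 2w^2 + 2w is an integer, the sum of squares is of the form 2k+1 for an integer k.

2(2b^2 + 2h^2 + 2w^2 + 2w) + 1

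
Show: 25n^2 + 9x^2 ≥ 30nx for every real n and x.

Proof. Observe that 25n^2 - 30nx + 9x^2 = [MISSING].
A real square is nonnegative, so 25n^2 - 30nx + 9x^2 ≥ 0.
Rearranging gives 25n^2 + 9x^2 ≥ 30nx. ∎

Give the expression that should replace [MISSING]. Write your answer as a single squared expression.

The leading and trailing coefficients are 5^2 and 3^2, and 30 = 2·5·3, so the trinomial is (5n - 3x)^2.
Hence 25n^2 - 30nx + 9x^2 ≥ 0.

(5n - 3x)^2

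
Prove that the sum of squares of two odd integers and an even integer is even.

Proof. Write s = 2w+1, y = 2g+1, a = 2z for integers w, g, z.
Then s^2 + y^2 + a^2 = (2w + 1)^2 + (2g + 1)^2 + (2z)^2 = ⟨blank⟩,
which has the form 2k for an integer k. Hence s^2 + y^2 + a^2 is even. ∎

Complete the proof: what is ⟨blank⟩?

Expanding: (2w + 1)^2 + (2g + 1)^2 + (2z)^2 = 4g^2 + 4g + 4w^2 + 4w + 4z^2 + 2.
Every term is even; pulling out the factor of 2 gives 2(2g^2 + 2g + 2w^2 + 2w + 2z^2 + 1).

2(2g^2 + 2g + 2w^2 + 2w + 2z^2 + 1)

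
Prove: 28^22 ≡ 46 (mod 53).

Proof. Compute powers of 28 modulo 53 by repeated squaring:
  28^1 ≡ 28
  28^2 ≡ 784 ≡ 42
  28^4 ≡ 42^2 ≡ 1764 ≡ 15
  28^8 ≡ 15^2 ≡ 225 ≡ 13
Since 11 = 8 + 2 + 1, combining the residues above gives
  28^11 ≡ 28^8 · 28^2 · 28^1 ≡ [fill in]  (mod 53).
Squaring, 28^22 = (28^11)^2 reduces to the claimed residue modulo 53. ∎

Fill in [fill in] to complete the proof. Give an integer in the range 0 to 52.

28^8 · 28^2 · 28^1 ≡ 13 · 42 · 28 = 15288.
15288 mod 53 = 24, so 28^11 ≡ 24 (mod 53).

24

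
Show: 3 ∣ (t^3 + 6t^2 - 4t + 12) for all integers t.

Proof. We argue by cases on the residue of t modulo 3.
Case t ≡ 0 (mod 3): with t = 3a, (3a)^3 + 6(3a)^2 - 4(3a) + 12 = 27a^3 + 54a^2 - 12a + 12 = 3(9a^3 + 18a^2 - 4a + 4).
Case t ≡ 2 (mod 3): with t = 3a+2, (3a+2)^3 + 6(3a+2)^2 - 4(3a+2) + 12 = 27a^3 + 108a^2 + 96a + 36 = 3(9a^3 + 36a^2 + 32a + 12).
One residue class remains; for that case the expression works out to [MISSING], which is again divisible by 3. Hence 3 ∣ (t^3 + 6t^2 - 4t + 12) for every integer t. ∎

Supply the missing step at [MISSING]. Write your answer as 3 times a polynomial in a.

The residues treated are {0, 2}, so the missing case is t ≡ 1 (mod 3); write t = 3a+1.
Then (3a+1)^3 + 6(3a+1)^2 - 4(3a+1) + 12 = 27a^3 + 81a^2 + 33a + 15 = 3(9a^3 + 27a^2 + 11a + 5).

3(9a^3 + 27a^2 + 11a + 5)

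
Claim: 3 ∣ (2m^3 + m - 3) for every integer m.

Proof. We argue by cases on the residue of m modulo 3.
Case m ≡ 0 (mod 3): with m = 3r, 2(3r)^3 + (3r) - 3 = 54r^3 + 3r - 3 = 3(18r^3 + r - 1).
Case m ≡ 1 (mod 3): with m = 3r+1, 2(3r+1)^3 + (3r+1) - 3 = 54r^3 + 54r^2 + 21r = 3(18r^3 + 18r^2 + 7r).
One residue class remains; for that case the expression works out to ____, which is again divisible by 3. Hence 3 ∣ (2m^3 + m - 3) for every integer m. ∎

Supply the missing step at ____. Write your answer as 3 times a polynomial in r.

3(18r^3 + 36r^2 + 25r + 5)

The residues treated are {0, 1}, so the missing case is m ≡ 2 (mod 3); write m = 3r+2.
Then 2(3r+2)^3 + (3r+2) - 3 = 54r^3 + 108r^2 + 75r + 15 = 3(18r^3 + 36r^2 + 25r + 5).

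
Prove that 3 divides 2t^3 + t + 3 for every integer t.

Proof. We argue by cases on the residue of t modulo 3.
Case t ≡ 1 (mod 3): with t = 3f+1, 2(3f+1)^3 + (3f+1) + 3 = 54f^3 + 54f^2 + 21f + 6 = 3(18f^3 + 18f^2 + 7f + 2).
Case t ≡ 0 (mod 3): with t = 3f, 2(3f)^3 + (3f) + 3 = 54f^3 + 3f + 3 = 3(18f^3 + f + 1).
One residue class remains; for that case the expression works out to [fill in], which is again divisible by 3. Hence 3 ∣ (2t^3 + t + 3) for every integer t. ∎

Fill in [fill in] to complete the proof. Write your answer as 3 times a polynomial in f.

The residues treated are {1, 0}, so the missing case is t ≡ 2 (mod 3); write t = 3f+2.
Then 2(3f+2)^3 + (3f+2) + 3 = 54f^3 + 108f^2 + 75f + 21 = 3(18f^3 + 36f^2 + 25f + 7).

3(18f^3 + 36f^2 + 25f + 7)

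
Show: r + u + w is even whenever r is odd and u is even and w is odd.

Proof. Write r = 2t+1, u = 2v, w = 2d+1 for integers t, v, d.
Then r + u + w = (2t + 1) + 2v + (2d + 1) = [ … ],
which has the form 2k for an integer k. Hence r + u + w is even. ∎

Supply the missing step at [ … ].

Expanding: (2t + 1) + 2v + (2d + 1) = 2d + 2t + 2v + 2.
Every term is even; pulling out the factor of 2 gives 2(d + t + v + 1).

2(d + t + v + 1)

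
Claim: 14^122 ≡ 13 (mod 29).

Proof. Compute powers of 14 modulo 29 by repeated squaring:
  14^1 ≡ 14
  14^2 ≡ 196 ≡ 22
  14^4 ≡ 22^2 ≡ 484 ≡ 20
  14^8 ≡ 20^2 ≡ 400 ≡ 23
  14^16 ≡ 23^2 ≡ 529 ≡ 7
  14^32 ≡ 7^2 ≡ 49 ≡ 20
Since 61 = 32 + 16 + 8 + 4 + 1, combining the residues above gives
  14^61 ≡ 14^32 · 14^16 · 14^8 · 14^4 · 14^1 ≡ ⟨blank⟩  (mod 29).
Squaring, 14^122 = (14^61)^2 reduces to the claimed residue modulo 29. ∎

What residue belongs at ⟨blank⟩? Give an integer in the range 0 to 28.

14^32 · 14^16 · 14^8 · 14^4 · 14^1 ≡ 20 · 7 · 23 · 20 · 14 = 901600.
901600 mod 29 = 19, so 14^61 ≡ 19 (mod 29).

19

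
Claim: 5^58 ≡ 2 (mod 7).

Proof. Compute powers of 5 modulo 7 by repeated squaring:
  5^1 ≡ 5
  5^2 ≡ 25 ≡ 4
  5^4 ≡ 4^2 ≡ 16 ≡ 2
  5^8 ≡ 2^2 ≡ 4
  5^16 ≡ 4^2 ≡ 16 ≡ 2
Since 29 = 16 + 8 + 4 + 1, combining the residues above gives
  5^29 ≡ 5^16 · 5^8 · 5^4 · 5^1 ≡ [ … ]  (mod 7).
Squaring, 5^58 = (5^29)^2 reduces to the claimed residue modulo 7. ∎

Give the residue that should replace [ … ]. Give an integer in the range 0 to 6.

5^16 · 5^8 · 5^4 · 5^1 ≡ 2 · 4 · 2 · 5 = 80.
80 mod 7 = 3, so 5^29 ≡ 3 (mod 7).

3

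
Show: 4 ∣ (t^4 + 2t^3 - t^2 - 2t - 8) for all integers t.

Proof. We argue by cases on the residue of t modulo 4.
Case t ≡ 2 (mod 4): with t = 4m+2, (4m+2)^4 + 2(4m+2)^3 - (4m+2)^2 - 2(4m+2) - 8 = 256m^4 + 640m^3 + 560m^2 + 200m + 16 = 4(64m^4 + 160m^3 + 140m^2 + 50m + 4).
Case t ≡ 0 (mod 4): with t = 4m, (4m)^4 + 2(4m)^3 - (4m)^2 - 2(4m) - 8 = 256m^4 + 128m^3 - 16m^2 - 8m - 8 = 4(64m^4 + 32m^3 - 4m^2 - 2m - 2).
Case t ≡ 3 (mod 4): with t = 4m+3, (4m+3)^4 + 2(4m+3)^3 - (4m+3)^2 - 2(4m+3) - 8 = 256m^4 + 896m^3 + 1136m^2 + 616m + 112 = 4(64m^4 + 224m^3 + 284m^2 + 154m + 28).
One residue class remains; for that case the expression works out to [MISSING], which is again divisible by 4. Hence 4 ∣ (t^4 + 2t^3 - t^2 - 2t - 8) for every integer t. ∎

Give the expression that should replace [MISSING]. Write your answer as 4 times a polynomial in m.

4(64m^4 + 96m^3 + 44m^2 + 6m - 2)

Only t ≡ 1 (mod 4) is unaccounted for. Put t = 4m+1:
(4m+1)^4 + 2(4m+1)^3 - (4m+1)^2 - 2(4m+1) - 8 expands to 256m^4 + 384m^3 + 176m^2 + 24m - 8,
and factoring out 4 leaves 4(64m^4 + 96m^3 + 44m^2 + 6m - 2).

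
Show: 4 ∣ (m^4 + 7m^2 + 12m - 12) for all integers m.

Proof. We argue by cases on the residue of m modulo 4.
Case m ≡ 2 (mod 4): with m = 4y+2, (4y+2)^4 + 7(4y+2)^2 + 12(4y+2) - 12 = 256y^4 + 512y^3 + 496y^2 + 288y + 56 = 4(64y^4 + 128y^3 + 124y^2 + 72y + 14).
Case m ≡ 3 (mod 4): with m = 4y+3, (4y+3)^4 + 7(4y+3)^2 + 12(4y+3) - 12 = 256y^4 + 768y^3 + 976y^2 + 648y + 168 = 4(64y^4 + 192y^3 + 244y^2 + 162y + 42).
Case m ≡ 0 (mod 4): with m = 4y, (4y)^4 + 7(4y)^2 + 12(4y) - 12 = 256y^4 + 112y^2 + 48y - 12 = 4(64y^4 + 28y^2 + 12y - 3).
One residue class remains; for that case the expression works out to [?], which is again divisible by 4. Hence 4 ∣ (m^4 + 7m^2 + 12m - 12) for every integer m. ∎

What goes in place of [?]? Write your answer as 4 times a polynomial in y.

Only m ≡ 1 (mod 4) is unaccounted for. Put m = 4y+1:
(4y+1)^4 + 7(4y+1)^2 + 12(4y+1) - 12 expands to 256y^4 + 256y^3 + 208y^2 + 120y + 8,
and factoring out 4 leaves 4(64y^4 + 64y^3 + 52y^2 + 30y + 2).

4(64y^4 + 64y^3 + 52y^2 + 30y + 2)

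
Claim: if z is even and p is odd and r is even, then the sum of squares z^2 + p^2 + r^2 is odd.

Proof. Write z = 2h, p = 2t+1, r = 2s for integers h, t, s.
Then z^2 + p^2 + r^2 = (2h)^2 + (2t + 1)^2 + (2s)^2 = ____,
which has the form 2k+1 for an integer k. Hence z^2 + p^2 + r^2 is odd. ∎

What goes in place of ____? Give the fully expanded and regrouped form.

Expanding: (2h)^2 + (2t + 1)^2 + (2s)^2 = 4h^2 + 4s^2 + 4t^2 + 4t + 1.
Every term except the constant is even, so this is 2(2h^2 + 2s^2 + 2t^2 + 2t) + 1,
and 2h^2 + 2s^2 + 2t^2 + 2t ∈ ℤ gives the required form.

2(2h^2 + 2s^2 + 2t^2 + 2t) + 1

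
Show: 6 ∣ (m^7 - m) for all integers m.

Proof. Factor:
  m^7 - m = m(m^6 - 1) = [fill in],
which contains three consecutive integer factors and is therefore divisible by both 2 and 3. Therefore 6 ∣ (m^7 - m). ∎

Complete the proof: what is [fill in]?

m^6 - 1 = (m^2 - 1)(m^4 + m^2 + 1), and m^2 - 1 = (m-1)(m+1).
So m(m^6 - 1) = (m - 1)m(m + 1)(m^4 + m^2 + 1).

(m - 1)m(m + 1)(m^4 + m^2 + 1)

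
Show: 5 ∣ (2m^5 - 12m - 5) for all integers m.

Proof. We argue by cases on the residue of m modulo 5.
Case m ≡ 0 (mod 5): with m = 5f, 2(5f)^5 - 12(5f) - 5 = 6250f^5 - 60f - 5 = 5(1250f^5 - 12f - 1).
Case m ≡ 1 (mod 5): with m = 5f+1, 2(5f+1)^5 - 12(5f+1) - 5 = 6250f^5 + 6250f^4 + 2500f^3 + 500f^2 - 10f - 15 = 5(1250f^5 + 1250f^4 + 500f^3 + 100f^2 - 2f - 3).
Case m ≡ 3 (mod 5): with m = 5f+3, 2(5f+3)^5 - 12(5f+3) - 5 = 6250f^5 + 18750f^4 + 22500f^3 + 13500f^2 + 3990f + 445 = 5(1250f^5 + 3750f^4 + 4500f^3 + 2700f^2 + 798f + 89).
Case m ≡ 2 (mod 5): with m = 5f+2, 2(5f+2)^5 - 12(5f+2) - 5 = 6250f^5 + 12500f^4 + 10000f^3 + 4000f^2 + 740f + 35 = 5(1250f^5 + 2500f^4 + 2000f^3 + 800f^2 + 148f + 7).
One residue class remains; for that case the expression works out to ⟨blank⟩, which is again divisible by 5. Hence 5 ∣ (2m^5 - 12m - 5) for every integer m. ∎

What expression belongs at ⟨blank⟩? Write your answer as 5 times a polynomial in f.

5(1250f^5 + 5000f^4 + 8000f^3 + 6400f^2 + 2548f + 399)

The residues treated are {0, 1, 3, 2}, so the missing case is m ≡ 4 (mod 5); write m = 5f+4.
Then 2(5f+4)^5 - 12(5f+4) - 5 = 6250f^5 + 25000f^4 + 40000f^3 + 32000f^2 + 12740f + 1995 = 5(1250f^5 + 5000f^4 + 8000f^3 + 6400f^2 + 2548f + 399).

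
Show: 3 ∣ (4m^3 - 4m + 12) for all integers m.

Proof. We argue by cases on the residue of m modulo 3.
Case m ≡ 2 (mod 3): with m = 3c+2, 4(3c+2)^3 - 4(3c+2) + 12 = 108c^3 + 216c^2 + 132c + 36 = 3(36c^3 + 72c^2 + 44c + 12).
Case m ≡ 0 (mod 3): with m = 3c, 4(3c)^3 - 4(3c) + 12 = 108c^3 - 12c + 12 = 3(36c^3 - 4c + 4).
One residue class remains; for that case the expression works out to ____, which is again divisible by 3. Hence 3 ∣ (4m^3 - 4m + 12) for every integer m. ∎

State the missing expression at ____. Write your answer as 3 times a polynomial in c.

Only m ≡ 1 (mod 3) is unaccounted for. Put m = 3c+1:
4(3c+1)^3 - 4(3c+1) + 12 expands to 108c^3 + 108c^2 + 24c + 12,
and factoring out 3 leaves 3(36c^3 + 36c^2 + 8c + 4).

3(36c^3 + 36c^2 + 8c + 4)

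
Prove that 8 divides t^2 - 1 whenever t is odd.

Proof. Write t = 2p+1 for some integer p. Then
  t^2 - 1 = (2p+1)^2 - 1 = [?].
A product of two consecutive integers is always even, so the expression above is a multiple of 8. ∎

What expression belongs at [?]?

4p(p + 1)

(2p+1)^2 - 1 = 4p^2 + 4p + 1 - 1 = 4p^2 + 4p = 4p(p+1).
Since p and p+1 are consecutive, p(p+1) is even, and 4·(even) is a multiple of 8.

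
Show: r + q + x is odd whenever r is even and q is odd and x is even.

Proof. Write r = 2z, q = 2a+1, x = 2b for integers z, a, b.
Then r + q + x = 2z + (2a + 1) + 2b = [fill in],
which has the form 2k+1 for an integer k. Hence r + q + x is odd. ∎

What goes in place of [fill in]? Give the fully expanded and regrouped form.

Expanding: 2z + (2a + 1) + 2b = 2a + 2b + 2z + 1.
Every term except the constant is even, so this is 2(a + b + z) + 1,
and a + b + z ∈ ℤ gives the required form.

2(a + b + z) + 1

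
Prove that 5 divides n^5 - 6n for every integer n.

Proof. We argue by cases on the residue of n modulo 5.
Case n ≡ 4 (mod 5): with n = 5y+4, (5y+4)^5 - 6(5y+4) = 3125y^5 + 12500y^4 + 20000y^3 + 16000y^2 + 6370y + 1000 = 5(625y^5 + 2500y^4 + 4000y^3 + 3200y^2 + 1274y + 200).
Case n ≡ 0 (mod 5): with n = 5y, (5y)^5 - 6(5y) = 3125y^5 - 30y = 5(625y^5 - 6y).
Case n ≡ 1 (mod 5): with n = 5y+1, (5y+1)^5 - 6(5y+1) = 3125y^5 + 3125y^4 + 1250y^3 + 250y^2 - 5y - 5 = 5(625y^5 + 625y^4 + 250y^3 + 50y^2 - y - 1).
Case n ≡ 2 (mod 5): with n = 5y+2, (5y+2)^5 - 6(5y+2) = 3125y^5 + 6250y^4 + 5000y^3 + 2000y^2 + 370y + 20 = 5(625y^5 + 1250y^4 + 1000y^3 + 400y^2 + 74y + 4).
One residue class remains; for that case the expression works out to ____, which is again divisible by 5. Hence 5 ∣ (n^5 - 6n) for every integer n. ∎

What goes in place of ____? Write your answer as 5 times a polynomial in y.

5(625y^5 + 1875y^4 + 2250y^3 + 1350y^2 + 399y + 45)

Only n ≡ 3 (mod 5) is unaccounted for. Put n = 5y+3:
(5y+3)^5 - 6(5y+3) expands to 3125y^5 + 9375y^4 + 11250y^3 + 6750y^2 + 1995y + 225,
and factoring out 5 leaves 5(625y^5 + 1875y^4 + 2250y^3 + 1350y^2 + 399y + 45).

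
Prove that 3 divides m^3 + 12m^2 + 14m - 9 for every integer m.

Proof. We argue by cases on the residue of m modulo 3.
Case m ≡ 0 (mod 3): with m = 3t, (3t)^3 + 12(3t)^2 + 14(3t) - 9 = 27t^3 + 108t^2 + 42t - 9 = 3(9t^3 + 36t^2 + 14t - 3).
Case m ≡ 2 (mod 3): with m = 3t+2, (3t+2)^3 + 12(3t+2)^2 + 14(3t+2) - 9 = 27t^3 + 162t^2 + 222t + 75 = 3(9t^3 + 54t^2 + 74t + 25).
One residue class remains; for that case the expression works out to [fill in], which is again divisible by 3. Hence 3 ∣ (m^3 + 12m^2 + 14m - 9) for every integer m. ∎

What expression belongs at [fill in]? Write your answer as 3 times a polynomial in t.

3(9t^3 + 45t^2 + 41t + 6)

The residues treated are {0, 2}, so the missing case is m ≡ 1 (mod 3); write m = 3t+1.
Then (3t+1)^3 + 12(3t+1)^2 + 14(3t+1) - 9 = 27t^3 + 135t^2 + 123t + 18 = 3(9t^3 + 45t^2 + 41t + 6).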